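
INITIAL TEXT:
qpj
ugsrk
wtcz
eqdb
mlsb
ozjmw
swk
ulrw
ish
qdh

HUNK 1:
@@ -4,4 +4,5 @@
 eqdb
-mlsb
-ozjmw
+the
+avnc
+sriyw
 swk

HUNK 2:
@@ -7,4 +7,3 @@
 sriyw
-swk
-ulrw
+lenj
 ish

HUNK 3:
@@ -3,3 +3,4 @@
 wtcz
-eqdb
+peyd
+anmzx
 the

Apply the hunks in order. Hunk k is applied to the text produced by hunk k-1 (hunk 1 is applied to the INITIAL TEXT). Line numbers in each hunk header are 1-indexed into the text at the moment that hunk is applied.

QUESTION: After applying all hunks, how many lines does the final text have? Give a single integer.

Answer: 11

Derivation:
Hunk 1: at line 4 remove [mlsb,ozjmw] add [the,avnc,sriyw] -> 11 lines: qpj ugsrk wtcz eqdb the avnc sriyw swk ulrw ish qdh
Hunk 2: at line 7 remove [swk,ulrw] add [lenj] -> 10 lines: qpj ugsrk wtcz eqdb the avnc sriyw lenj ish qdh
Hunk 3: at line 3 remove [eqdb] add [peyd,anmzx] -> 11 lines: qpj ugsrk wtcz peyd anmzx the avnc sriyw lenj ish qdh
Final line count: 11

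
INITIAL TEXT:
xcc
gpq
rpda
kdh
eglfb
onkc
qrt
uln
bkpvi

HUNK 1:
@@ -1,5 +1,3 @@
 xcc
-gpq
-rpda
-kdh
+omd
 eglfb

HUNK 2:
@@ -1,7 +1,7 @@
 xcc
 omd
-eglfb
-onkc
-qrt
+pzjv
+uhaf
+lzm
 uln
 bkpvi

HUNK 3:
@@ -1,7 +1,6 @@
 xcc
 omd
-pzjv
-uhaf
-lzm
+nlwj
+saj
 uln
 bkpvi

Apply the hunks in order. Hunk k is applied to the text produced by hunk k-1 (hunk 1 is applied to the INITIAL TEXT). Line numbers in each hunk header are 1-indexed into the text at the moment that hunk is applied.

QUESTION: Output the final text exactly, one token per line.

Answer: xcc
omd
nlwj
saj
uln
bkpvi

Derivation:
Hunk 1: at line 1 remove [gpq,rpda,kdh] add [omd] -> 7 lines: xcc omd eglfb onkc qrt uln bkpvi
Hunk 2: at line 1 remove [eglfb,onkc,qrt] add [pzjv,uhaf,lzm] -> 7 lines: xcc omd pzjv uhaf lzm uln bkpvi
Hunk 3: at line 1 remove [pzjv,uhaf,lzm] add [nlwj,saj] -> 6 lines: xcc omd nlwj saj uln bkpvi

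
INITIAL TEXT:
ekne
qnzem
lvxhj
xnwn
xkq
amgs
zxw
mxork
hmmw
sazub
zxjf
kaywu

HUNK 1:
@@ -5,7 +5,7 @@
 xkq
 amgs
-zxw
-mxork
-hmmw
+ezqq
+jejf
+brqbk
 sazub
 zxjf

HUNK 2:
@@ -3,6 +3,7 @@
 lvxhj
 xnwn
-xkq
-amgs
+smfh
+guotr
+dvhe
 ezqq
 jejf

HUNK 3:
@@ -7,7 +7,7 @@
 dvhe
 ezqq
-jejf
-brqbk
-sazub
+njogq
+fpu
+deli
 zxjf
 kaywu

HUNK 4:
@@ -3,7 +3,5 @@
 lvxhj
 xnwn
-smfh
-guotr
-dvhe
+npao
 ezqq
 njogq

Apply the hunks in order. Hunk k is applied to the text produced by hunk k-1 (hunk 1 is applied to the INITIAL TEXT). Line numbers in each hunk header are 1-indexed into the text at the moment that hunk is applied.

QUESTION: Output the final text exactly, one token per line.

Hunk 1: at line 5 remove [zxw,mxork,hmmw] add [ezqq,jejf,brqbk] -> 12 lines: ekne qnzem lvxhj xnwn xkq amgs ezqq jejf brqbk sazub zxjf kaywu
Hunk 2: at line 3 remove [xkq,amgs] add [smfh,guotr,dvhe] -> 13 lines: ekne qnzem lvxhj xnwn smfh guotr dvhe ezqq jejf brqbk sazub zxjf kaywu
Hunk 3: at line 7 remove [jejf,brqbk,sazub] add [njogq,fpu,deli] -> 13 lines: ekne qnzem lvxhj xnwn smfh guotr dvhe ezqq njogq fpu deli zxjf kaywu
Hunk 4: at line 3 remove [smfh,guotr,dvhe] add [npao] -> 11 lines: ekne qnzem lvxhj xnwn npao ezqq njogq fpu deli zxjf kaywu

Answer: ekne
qnzem
lvxhj
xnwn
npao
ezqq
njogq
fpu
deli
zxjf
kaywu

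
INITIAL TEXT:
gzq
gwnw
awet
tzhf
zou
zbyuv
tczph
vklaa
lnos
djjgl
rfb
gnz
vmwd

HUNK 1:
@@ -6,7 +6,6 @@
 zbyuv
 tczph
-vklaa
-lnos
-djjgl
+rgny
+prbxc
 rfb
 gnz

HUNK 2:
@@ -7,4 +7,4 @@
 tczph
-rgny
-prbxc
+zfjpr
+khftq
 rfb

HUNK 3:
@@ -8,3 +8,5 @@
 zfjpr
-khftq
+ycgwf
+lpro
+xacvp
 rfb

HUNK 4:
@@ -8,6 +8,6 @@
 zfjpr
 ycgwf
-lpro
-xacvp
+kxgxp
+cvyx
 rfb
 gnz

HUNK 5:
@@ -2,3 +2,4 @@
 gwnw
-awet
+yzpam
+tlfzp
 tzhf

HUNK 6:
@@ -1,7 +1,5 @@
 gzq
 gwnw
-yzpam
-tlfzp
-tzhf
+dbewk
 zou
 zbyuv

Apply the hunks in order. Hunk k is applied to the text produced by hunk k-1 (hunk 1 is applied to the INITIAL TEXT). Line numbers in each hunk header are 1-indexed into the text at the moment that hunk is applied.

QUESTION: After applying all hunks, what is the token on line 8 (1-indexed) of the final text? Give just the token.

Answer: ycgwf

Derivation:
Hunk 1: at line 6 remove [vklaa,lnos,djjgl] add [rgny,prbxc] -> 12 lines: gzq gwnw awet tzhf zou zbyuv tczph rgny prbxc rfb gnz vmwd
Hunk 2: at line 7 remove [rgny,prbxc] add [zfjpr,khftq] -> 12 lines: gzq gwnw awet tzhf zou zbyuv tczph zfjpr khftq rfb gnz vmwd
Hunk 3: at line 8 remove [khftq] add [ycgwf,lpro,xacvp] -> 14 lines: gzq gwnw awet tzhf zou zbyuv tczph zfjpr ycgwf lpro xacvp rfb gnz vmwd
Hunk 4: at line 8 remove [lpro,xacvp] add [kxgxp,cvyx] -> 14 lines: gzq gwnw awet tzhf zou zbyuv tczph zfjpr ycgwf kxgxp cvyx rfb gnz vmwd
Hunk 5: at line 2 remove [awet] add [yzpam,tlfzp] -> 15 lines: gzq gwnw yzpam tlfzp tzhf zou zbyuv tczph zfjpr ycgwf kxgxp cvyx rfb gnz vmwd
Hunk 6: at line 1 remove [yzpam,tlfzp,tzhf] add [dbewk] -> 13 lines: gzq gwnw dbewk zou zbyuv tczph zfjpr ycgwf kxgxp cvyx rfb gnz vmwd
Final line 8: ycgwf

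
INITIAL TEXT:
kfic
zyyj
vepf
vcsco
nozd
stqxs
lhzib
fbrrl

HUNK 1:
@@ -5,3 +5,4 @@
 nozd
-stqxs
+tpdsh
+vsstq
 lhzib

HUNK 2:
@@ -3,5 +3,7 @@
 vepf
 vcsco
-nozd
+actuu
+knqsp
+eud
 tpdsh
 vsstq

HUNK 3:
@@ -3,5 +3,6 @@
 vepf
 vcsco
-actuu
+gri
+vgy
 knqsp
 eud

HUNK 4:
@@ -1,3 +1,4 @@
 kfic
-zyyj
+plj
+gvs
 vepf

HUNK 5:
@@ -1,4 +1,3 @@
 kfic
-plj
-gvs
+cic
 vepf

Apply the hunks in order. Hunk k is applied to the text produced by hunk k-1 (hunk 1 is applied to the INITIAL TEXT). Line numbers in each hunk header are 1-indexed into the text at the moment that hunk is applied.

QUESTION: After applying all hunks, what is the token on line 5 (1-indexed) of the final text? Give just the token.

Answer: gri

Derivation:
Hunk 1: at line 5 remove [stqxs] add [tpdsh,vsstq] -> 9 lines: kfic zyyj vepf vcsco nozd tpdsh vsstq lhzib fbrrl
Hunk 2: at line 3 remove [nozd] add [actuu,knqsp,eud] -> 11 lines: kfic zyyj vepf vcsco actuu knqsp eud tpdsh vsstq lhzib fbrrl
Hunk 3: at line 3 remove [actuu] add [gri,vgy] -> 12 lines: kfic zyyj vepf vcsco gri vgy knqsp eud tpdsh vsstq lhzib fbrrl
Hunk 4: at line 1 remove [zyyj] add [plj,gvs] -> 13 lines: kfic plj gvs vepf vcsco gri vgy knqsp eud tpdsh vsstq lhzib fbrrl
Hunk 5: at line 1 remove [plj,gvs] add [cic] -> 12 lines: kfic cic vepf vcsco gri vgy knqsp eud tpdsh vsstq lhzib fbrrl
Final line 5: gri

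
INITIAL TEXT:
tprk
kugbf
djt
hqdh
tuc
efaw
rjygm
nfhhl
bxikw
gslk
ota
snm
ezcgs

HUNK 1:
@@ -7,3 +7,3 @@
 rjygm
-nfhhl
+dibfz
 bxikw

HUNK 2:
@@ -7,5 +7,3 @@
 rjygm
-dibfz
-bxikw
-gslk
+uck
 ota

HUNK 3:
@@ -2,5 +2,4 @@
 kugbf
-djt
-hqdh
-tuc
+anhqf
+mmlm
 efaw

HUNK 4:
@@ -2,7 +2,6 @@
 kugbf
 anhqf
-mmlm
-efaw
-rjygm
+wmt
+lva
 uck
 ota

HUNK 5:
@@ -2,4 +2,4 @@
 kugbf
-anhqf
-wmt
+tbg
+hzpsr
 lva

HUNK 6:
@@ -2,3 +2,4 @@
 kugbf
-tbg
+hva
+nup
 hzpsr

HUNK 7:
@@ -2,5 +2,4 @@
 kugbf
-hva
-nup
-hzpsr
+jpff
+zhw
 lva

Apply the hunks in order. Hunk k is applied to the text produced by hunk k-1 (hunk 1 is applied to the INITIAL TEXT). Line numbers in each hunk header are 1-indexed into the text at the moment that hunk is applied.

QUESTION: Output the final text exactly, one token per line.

Hunk 1: at line 7 remove [nfhhl] add [dibfz] -> 13 lines: tprk kugbf djt hqdh tuc efaw rjygm dibfz bxikw gslk ota snm ezcgs
Hunk 2: at line 7 remove [dibfz,bxikw,gslk] add [uck] -> 11 lines: tprk kugbf djt hqdh tuc efaw rjygm uck ota snm ezcgs
Hunk 3: at line 2 remove [djt,hqdh,tuc] add [anhqf,mmlm] -> 10 lines: tprk kugbf anhqf mmlm efaw rjygm uck ota snm ezcgs
Hunk 4: at line 2 remove [mmlm,efaw,rjygm] add [wmt,lva] -> 9 lines: tprk kugbf anhqf wmt lva uck ota snm ezcgs
Hunk 5: at line 2 remove [anhqf,wmt] add [tbg,hzpsr] -> 9 lines: tprk kugbf tbg hzpsr lva uck ota snm ezcgs
Hunk 6: at line 2 remove [tbg] add [hva,nup] -> 10 lines: tprk kugbf hva nup hzpsr lva uck ota snm ezcgs
Hunk 7: at line 2 remove [hva,nup,hzpsr] add [jpff,zhw] -> 9 lines: tprk kugbf jpff zhw lva uck ota snm ezcgs

Answer: tprk
kugbf
jpff
zhw
lva
uck
ota
snm
ezcgs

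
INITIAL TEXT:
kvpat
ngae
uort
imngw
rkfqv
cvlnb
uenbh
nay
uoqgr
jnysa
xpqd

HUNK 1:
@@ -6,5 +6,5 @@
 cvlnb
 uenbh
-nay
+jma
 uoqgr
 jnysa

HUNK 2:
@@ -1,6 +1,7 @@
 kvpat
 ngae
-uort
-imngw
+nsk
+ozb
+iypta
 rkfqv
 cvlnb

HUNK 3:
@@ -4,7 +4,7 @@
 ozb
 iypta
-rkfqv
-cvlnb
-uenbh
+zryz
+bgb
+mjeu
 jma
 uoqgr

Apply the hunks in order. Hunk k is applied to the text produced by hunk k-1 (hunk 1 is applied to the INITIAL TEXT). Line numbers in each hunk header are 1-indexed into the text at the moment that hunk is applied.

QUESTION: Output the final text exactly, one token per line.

Answer: kvpat
ngae
nsk
ozb
iypta
zryz
bgb
mjeu
jma
uoqgr
jnysa
xpqd

Derivation:
Hunk 1: at line 6 remove [nay] add [jma] -> 11 lines: kvpat ngae uort imngw rkfqv cvlnb uenbh jma uoqgr jnysa xpqd
Hunk 2: at line 1 remove [uort,imngw] add [nsk,ozb,iypta] -> 12 lines: kvpat ngae nsk ozb iypta rkfqv cvlnb uenbh jma uoqgr jnysa xpqd
Hunk 3: at line 4 remove [rkfqv,cvlnb,uenbh] add [zryz,bgb,mjeu] -> 12 lines: kvpat ngae nsk ozb iypta zryz bgb mjeu jma uoqgr jnysa xpqd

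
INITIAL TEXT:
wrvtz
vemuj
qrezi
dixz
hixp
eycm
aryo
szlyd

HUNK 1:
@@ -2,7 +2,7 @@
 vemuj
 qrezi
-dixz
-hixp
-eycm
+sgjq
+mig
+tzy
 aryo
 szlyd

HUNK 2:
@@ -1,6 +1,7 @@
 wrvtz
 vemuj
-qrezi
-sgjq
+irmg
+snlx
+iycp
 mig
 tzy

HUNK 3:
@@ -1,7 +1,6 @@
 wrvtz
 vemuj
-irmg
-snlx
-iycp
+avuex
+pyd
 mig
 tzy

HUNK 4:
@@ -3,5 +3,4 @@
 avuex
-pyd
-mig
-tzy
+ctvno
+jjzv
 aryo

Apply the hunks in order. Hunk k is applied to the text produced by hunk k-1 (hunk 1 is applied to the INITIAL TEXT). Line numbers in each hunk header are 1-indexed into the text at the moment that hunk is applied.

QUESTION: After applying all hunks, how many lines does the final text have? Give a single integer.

Answer: 7

Derivation:
Hunk 1: at line 2 remove [dixz,hixp,eycm] add [sgjq,mig,tzy] -> 8 lines: wrvtz vemuj qrezi sgjq mig tzy aryo szlyd
Hunk 2: at line 1 remove [qrezi,sgjq] add [irmg,snlx,iycp] -> 9 lines: wrvtz vemuj irmg snlx iycp mig tzy aryo szlyd
Hunk 3: at line 1 remove [irmg,snlx,iycp] add [avuex,pyd] -> 8 lines: wrvtz vemuj avuex pyd mig tzy aryo szlyd
Hunk 4: at line 3 remove [pyd,mig,tzy] add [ctvno,jjzv] -> 7 lines: wrvtz vemuj avuex ctvno jjzv aryo szlyd
Final line count: 7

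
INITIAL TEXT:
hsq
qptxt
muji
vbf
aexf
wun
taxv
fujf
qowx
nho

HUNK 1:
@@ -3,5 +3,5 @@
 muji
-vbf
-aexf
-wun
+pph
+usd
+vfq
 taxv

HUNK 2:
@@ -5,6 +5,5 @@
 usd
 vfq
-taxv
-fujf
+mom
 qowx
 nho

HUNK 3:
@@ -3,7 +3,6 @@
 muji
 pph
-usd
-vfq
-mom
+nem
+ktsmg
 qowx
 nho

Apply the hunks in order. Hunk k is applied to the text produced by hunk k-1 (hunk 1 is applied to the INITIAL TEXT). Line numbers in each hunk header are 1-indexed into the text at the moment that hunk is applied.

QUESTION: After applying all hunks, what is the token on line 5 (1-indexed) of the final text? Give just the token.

Hunk 1: at line 3 remove [vbf,aexf,wun] add [pph,usd,vfq] -> 10 lines: hsq qptxt muji pph usd vfq taxv fujf qowx nho
Hunk 2: at line 5 remove [taxv,fujf] add [mom] -> 9 lines: hsq qptxt muji pph usd vfq mom qowx nho
Hunk 3: at line 3 remove [usd,vfq,mom] add [nem,ktsmg] -> 8 lines: hsq qptxt muji pph nem ktsmg qowx nho
Final line 5: nem

Answer: nem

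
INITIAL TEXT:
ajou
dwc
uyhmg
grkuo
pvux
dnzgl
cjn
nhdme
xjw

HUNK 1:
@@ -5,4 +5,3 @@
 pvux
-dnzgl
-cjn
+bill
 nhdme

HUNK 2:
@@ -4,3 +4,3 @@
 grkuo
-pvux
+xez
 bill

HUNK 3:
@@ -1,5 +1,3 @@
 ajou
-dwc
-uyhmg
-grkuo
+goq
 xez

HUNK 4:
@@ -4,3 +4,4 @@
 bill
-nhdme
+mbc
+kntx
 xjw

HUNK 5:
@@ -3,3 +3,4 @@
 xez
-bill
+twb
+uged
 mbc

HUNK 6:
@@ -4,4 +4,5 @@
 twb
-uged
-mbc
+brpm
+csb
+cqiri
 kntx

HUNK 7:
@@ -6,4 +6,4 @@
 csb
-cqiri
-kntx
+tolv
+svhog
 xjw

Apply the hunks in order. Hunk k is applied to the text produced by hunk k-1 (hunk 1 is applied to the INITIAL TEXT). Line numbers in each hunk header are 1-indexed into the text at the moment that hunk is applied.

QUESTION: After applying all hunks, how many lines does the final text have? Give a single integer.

Hunk 1: at line 5 remove [dnzgl,cjn] add [bill] -> 8 lines: ajou dwc uyhmg grkuo pvux bill nhdme xjw
Hunk 2: at line 4 remove [pvux] add [xez] -> 8 lines: ajou dwc uyhmg grkuo xez bill nhdme xjw
Hunk 3: at line 1 remove [dwc,uyhmg,grkuo] add [goq] -> 6 lines: ajou goq xez bill nhdme xjw
Hunk 4: at line 4 remove [nhdme] add [mbc,kntx] -> 7 lines: ajou goq xez bill mbc kntx xjw
Hunk 5: at line 3 remove [bill] add [twb,uged] -> 8 lines: ajou goq xez twb uged mbc kntx xjw
Hunk 6: at line 4 remove [uged,mbc] add [brpm,csb,cqiri] -> 9 lines: ajou goq xez twb brpm csb cqiri kntx xjw
Hunk 7: at line 6 remove [cqiri,kntx] add [tolv,svhog] -> 9 lines: ajou goq xez twb brpm csb tolv svhog xjw
Final line count: 9

Answer: 9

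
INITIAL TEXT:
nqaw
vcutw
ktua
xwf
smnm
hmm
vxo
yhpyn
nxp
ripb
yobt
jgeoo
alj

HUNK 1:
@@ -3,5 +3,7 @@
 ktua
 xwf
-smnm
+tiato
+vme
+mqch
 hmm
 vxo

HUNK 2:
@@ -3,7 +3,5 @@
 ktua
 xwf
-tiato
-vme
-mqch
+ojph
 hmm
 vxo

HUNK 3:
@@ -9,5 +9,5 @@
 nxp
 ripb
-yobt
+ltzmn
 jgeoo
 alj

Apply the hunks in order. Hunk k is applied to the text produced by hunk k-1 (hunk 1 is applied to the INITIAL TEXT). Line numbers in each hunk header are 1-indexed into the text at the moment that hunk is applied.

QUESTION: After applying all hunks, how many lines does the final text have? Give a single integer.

Hunk 1: at line 3 remove [smnm] add [tiato,vme,mqch] -> 15 lines: nqaw vcutw ktua xwf tiato vme mqch hmm vxo yhpyn nxp ripb yobt jgeoo alj
Hunk 2: at line 3 remove [tiato,vme,mqch] add [ojph] -> 13 lines: nqaw vcutw ktua xwf ojph hmm vxo yhpyn nxp ripb yobt jgeoo alj
Hunk 3: at line 9 remove [yobt] add [ltzmn] -> 13 lines: nqaw vcutw ktua xwf ojph hmm vxo yhpyn nxp ripb ltzmn jgeoo alj
Final line count: 13

Answer: 13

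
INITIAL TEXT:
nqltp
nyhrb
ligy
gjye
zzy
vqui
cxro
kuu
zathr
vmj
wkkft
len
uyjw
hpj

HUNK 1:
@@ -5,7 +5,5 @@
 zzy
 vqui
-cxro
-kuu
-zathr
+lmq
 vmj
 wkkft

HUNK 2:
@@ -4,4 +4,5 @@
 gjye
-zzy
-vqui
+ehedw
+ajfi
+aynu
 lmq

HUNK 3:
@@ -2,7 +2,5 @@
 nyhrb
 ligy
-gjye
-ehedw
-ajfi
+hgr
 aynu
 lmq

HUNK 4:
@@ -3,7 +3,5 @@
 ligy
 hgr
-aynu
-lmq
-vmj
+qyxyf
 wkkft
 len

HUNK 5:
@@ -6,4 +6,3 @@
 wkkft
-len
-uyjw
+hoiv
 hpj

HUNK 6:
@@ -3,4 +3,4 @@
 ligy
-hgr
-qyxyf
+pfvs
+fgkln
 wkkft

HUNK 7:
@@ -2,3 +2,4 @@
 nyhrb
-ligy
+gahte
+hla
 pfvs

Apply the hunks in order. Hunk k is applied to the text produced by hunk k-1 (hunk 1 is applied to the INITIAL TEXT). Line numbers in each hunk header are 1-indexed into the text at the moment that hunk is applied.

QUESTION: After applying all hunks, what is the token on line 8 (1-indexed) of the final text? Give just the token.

Answer: hoiv

Derivation:
Hunk 1: at line 5 remove [cxro,kuu,zathr] add [lmq] -> 12 lines: nqltp nyhrb ligy gjye zzy vqui lmq vmj wkkft len uyjw hpj
Hunk 2: at line 4 remove [zzy,vqui] add [ehedw,ajfi,aynu] -> 13 lines: nqltp nyhrb ligy gjye ehedw ajfi aynu lmq vmj wkkft len uyjw hpj
Hunk 3: at line 2 remove [gjye,ehedw,ajfi] add [hgr] -> 11 lines: nqltp nyhrb ligy hgr aynu lmq vmj wkkft len uyjw hpj
Hunk 4: at line 3 remove [aynu,lmq,vmj] add [qyxyf] -> 9 lines: nqltp nyhrb ligy hgr qyxyf wkkft len uyjw hpj
Hunk 5: at line 6 remove [len,uyjw] add [hoiv] -> 8 lines: nqltp nyhrb ligy hgr qyxyf wkkft hoiv hpj
Hunk 6: at line 3 remove [hgr,qyxyf] add [pfvs,fgkln] -> 8 lines: nqltp nyhrb ligy pfvs fgkln wkkft hoiv hpj
Hunk 7: at line 2 remove [ligy] add [gahte,hla] -> 9 lines: nqltp nyhrb gahte hla pfvs fgkln wkkft hoiv hpj
Final line 8: hoiv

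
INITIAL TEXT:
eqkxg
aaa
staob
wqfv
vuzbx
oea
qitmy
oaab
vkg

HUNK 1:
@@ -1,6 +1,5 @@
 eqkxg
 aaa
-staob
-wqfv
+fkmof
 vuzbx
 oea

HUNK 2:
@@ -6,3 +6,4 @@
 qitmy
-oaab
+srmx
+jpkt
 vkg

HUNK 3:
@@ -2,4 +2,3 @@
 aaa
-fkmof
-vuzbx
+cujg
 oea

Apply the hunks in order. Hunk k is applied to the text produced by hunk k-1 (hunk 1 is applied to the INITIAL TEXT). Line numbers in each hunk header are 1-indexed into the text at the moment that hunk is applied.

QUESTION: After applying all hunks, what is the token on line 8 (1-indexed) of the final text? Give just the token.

Hunk 1: at line 1 remove [staob,wqfv] add [fkmof] -> 8 lines: eqkxg aaa fkmof vuzbx oea qitmy oaab vkg
Hunk 2: at line 6 remove [oaab] add [srmx,jpkt] -> 9 lines: eqkxg aaa fkmof vuzbx oea qitmy srmx jpkt vkg
Hunk 3: at line 2 remove [fkmof,vuzbx] add [cujg] -> 8 lines: eqkxg aaa cujg oea qitmy srmx jpkt vkg
Final line 8: vkg

Answer: vkg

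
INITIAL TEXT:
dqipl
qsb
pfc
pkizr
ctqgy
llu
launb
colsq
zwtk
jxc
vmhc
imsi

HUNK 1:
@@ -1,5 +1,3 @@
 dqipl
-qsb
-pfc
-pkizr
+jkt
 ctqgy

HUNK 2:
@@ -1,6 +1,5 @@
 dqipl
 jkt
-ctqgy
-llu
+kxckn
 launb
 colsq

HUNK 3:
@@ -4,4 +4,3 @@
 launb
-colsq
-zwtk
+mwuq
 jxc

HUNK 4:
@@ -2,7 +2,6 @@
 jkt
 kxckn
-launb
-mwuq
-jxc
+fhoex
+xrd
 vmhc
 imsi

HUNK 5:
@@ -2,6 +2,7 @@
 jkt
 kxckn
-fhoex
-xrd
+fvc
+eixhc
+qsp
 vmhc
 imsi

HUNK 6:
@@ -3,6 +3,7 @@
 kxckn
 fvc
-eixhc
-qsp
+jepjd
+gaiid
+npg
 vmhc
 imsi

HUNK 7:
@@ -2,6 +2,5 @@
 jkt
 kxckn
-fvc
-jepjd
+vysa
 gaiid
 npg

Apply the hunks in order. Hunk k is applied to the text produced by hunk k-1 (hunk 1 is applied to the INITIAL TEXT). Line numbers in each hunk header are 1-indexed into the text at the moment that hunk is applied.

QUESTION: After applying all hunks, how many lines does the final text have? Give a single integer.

Answer: 8

Derivation:
Hunk 1: at line 1 remove [qsb,pfc,pkizr] add [jkt] -> 10 lines: dqipl jkt ctqgy llu launb colsq zwtk jxc vmhc imsi
Hunk 2: at line 1 remove [ctqgy,llu] add [kxckn] -> 9 lines: dqipl jkt kxckn launb colsq zwtk jxc vmhc imsi
Hunk 3: at line 4 remove [colsq,zwtk] add [mwuq] -> 8 lines: dqipl jkt kxckn launb mwuq jxc vmhc imsi
Hunk 4: at line 2 remove [launb,mwuq,jxc] add [fhoex,xrd] -> 7 lines: dqipl jkt kxckn fhoex xrd vmhc imsi
Hunk 5: at line 2 remove [fhoex,xrd] add [fvc,eixhc,qsp] -> 8 lines: dqipl jkt kxckn fvc eixhc qsp vmhc imsi
Hunk 6: at line 3 remove [eixhc,qsp] add [jepjd,gaiid,npg] -> 9 lines: dqipl jkt kxckn fvc jepjd gaiid npg vmhc imsi
Hunk 7: at line 2 remove [fvc,jepjd] add [vysa] -> 8 lines: dqipl jkt kxckn vysa gaiid npg vmhc imsi
Final line count: 8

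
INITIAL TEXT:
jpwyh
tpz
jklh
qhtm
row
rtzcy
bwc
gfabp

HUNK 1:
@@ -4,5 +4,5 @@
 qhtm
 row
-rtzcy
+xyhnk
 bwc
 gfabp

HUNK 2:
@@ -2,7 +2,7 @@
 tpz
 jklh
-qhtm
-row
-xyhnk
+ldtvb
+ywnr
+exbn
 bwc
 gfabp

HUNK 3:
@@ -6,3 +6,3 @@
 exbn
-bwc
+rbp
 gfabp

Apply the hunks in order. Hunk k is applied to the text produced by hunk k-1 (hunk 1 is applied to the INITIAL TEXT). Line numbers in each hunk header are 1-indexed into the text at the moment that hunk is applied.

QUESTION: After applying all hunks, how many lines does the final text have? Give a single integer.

Answer: 8

Derivation:
Hunk 1: at line 4 remove [rtzcy] add [xyhnk] -> 8 lines: jpwyh tpz jklh qhtm row xyhnk bwc gfabp
Hunk 2: at line 2 remove [qhtm,row,xyhnk] add [ldtvb,ywnr,exbn] -> 8 lines: jpwyh tpz jklh ldtvb ywnr exbn bwc gfabp
Hunk 3: at line 6 remove [bwc] add [rbp] -> 8 lines: jpwyh tpz jklh ldtvb ywnr exbn rbp gfabp
Final line count: 8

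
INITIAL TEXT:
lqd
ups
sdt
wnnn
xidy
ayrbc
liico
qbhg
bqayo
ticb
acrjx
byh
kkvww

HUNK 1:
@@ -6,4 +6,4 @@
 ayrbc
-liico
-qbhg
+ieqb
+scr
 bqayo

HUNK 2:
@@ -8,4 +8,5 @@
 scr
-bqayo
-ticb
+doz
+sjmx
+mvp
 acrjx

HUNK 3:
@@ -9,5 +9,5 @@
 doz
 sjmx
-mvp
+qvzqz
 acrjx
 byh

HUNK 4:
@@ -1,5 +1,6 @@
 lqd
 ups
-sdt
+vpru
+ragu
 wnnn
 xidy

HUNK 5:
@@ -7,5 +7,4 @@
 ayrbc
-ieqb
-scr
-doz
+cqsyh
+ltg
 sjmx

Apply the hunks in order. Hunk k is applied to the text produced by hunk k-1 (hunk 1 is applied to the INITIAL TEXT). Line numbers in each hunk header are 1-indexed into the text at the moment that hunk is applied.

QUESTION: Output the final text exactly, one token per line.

Answer: lqd
ups
vpru
ragu
wnnn
xidy
ayrbc
cqsyh
ltg
sjmx
qvzqz
acrjx
byh
kkvww

Derivation:
Hunk 1: at line 6 remove [liico,qbhg] add [ieqb,scr] -> 13 lines: lqd ups sdt wnnn xidy ayrbc ieqb scr bqayo ticb acrjx byh kkvww
Hunk 2: at line 8 remove [bqayo,ticb] add [doz,sjmx,mvp] -> 14 lines: lqd ups sdt wnnn xidy ayrbc ieqb scr doz sjmx mvp acrjx byh kkvww
Hunk 3: at line 9 remove [mvp] add [qvzqz] -> 14 lines: lqd ups sdt wnnn xidy ayrbc ieqb scr doz sjmx qvzqz acrjx byh kkvww
Hunk 4: at line 1 remove [sdt] add [vpru,ragu] -> 15 lines: lqd ups vpru ragu wnnn xidy ayrbc ieqb scr doz sjmx qvzqz acrjx byh kkvww
Hunk 5: at line 7 remove [ieqb,scr,doz] add [cqsyh,ltg] -> 14 lines: lqd ups vpru ragu wnnn xidy ayrbc cqsyh ltg sjmx qvzqz acrjx byh kkvww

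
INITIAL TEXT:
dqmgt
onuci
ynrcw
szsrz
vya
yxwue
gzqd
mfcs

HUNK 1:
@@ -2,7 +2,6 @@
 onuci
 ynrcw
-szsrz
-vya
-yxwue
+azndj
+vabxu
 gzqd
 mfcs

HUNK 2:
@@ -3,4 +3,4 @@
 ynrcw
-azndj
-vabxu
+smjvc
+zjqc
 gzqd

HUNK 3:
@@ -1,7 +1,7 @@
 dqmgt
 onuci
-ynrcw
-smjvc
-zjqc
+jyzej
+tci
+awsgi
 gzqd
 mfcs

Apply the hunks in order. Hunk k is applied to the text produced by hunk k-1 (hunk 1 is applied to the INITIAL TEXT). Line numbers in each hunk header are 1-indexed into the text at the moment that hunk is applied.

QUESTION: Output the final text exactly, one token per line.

Hunk 1: at line 2 remove [szsrz,vya,yxwue] add [azndj,vabxu] -> 7 lines: dqmgt onuci ynrcw azndj vabxu gzqd mfcs
Hunk 2: at line 3 remove [azndj,vabxu] add [smjvc,zjqc] -> 7 lines: dqmgt onuci ynrcw smjvc zjqc gzqd mfcs
Hunk 3: at line 1 remove [ynrcw,smjvc,zjqc] add [jyzej,tci,awsgi] -> 7 lines: dqmgt onuci jyzej tci awsgi gzqd mfcs

Answer: dqmgt
onuci
jyzej
tci
awsgi
gzqd
mfcs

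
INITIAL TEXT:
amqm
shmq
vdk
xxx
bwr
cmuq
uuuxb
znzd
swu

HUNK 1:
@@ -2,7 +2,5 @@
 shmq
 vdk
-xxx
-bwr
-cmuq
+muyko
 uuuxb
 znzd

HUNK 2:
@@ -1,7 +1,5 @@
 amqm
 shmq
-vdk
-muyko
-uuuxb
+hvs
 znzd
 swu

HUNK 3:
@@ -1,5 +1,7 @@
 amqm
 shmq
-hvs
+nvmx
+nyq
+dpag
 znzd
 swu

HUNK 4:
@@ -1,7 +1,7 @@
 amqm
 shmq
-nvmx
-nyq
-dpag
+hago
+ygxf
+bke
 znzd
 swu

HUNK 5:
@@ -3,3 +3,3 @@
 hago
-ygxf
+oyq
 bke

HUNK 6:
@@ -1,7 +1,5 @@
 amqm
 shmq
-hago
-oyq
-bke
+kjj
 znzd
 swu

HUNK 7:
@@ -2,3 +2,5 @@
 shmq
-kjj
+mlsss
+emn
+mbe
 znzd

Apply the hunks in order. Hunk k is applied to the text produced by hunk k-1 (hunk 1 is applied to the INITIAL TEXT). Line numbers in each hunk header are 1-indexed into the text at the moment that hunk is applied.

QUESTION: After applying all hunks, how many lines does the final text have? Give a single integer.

Hunk 1: at line 2 remove [xxx,bwr,cmuq] add [muyko] -> 7 lines: amqm shmq vdk muyko uuuxb znzd swu
Hunk 2: at line 1 remove [vdk,muyko,uuuxb] add [hvs] -> 5 lines: amqm shmq hvs znzd swu
Hunk 3: at line 1 remove [hvs] add [nvmx,nyq,dpag] -> 7 lines: amqm shmq nvmx nyq dpag znzd swu
Hunk 4: at line 1 remove [nvmx,nyq,dpag] add [hago,ygxf,bke] -> 7 lines: amqm shmq hago ygxf bke znzd swu
Hunk 5: at line 3 remove [ygxf] add [oyq] -> 7 lines: amqm shmq hago oyq bke znzd swu
Hunk 6: at line 1 remove [hago,oyq,bke] add [kjj] -> 5 lines: amqm shmq kjj znzd swu
Hunk 7: at line 2 remove [kjj] add [mlsss,emn,mbe] -> 7 lines: amqm shmq mlsss emn mbe znzd swu
Final line count: 7

Answer: 7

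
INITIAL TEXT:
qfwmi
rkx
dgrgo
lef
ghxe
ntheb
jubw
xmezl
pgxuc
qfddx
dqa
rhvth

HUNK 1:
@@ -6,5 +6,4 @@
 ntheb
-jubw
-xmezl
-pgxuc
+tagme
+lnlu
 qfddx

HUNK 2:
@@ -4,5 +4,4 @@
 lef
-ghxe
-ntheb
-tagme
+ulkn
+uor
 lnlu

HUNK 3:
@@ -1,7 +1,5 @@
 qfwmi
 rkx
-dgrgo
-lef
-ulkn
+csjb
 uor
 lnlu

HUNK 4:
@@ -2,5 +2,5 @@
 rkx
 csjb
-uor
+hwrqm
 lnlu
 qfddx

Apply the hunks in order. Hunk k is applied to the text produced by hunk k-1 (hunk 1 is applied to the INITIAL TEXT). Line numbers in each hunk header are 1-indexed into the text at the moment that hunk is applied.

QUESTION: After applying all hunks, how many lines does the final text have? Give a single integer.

Answer: 8

Derivation:
Hunk 1: at line 6 remove [jubw,xmezl,pgxuc] add [tagme,lnlu] -> 11 lines: qfwmi rkx dgrgo lef ghxe ntheb tagme lnlu qfddx dqa rhvth
Hunk 2: at line 4 remove [ghxe,ntheb,tagme] add [ulkn,uor] -> 10 lines: qfwmi rkx dgrgo lef ulkn uor lnlu qfddx dqa rhvth
Hunk 3: at line 1 remove [dgrgo,lef,ulkn] add [csjb] -> 8 lines: qfwmi rkx csjb uor lnlu qfddx dqa rhvth
Hunk 4: at line 2 remove [uor] add [hwrqm] -> 8 lines: qfwmi rkx csjb hwrqm lnlu qfddx dqa rhvth
Final line count: 8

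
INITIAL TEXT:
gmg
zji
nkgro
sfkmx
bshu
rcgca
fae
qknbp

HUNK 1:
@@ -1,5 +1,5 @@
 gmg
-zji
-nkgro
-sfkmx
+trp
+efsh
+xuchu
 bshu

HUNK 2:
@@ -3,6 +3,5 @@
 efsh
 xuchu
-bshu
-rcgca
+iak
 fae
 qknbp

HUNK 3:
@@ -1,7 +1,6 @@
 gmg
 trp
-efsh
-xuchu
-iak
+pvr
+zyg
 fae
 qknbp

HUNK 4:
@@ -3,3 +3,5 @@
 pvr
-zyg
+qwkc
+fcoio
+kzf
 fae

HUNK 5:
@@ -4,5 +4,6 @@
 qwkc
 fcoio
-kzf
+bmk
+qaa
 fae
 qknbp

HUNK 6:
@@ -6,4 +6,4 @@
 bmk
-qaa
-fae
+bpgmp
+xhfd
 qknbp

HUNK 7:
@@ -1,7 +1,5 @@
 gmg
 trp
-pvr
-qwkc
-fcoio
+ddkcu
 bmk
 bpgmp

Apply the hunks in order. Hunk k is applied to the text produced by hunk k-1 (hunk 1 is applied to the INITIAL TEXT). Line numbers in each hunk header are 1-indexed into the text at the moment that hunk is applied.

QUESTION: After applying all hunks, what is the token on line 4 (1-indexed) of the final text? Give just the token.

Answer: bmk

Derivation:
Hunk 1: at line 1 remove [zji,nkgro,sfkmx] add [trp,efsh,xuchu] -> 8 lines: gmg trp efsh xuchu bshu rcgca fae qknbp
Hunk 2: at line 3 remove [bshu,rcgca] add [iak] -> 7 lines: gmg trp efsh xuchu iak fae qknbp
Hunk 3: at line 1 remove [efsh,xuchu,iak] add [pvr,zyg] -> 6 lines: gmg trp pvr zyg fae qknbp
Hunk 4: at line 3 remove [zyg] add [qwkc,fcoio,kzf] -> 8 lines: gmg trp pvr qwkc fcoio kzf fae qknbp
Hunk 5: at line 4 remove [kzf] add [bmk,qaa] -> 9 lines: gmg trp pvr qwkc fcoio bmk qaa fae qknbp
Hunk 6: at line 6 remove [qaa,fae] add [bpgmp,xhfd] -> 9 lines: gmg trp pvr qwkc fcoio bmk bpgmp xhfd qknbp
Hunk 7: at line 1 remove [pvr,qwkc,fcoio] add [ddkcu] -> 7 lines: gmg trp ddkcu bmk bpgmp xhfd qknbp
Final line 4: bmk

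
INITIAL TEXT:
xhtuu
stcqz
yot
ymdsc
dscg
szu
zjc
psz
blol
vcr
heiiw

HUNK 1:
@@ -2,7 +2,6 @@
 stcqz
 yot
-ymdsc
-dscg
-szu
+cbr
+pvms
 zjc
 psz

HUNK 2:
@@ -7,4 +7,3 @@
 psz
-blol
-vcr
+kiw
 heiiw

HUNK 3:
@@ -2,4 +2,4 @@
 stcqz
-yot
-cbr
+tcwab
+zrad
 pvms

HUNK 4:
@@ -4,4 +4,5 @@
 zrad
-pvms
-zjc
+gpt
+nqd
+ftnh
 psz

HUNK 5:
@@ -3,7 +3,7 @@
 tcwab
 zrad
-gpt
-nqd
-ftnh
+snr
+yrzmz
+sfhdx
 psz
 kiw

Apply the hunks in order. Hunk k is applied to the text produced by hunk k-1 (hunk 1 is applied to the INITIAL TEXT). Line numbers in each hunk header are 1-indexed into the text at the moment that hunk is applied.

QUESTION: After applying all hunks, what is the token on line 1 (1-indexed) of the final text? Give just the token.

Hunk 1: at line 2 remove [ymdsc,dscg,szu] add [cbr,pvms] -> 10 lines: xhtuu stcqz yot cbr pvms zjc psz blol vcr heiiw
Hunk 2: at line 7 remove [blol,vcr] add [kiw] -> 9 lines: xhtuu stcqz yot cbr pvms zjc psz kiw heiiw
Hunk 3: at line 2 remove [yot,cbr] add [tcwab,zrad] -> 9 lines: xhtuu stcqz tcwab zrad pvms zjc psz kiw heiiw
Hunk 4: at line 4 remove [pvms,zjc] add [gpt,nqd,ftnh] -> 10 lines: xhtuu stcqz tcwab zrad gpt nqd ftnh psz kiw heiiw
Hunk 5: at line 3 remove [gpt,nqd,ftnh] add [snr,yrzmz,sfhdx] -> 10 lines: xhtuu stcqz tcwab zrad snr yrzmz sfhdx psz kiw heiiw
Final line 1: xhtuu

Answer: xhtuu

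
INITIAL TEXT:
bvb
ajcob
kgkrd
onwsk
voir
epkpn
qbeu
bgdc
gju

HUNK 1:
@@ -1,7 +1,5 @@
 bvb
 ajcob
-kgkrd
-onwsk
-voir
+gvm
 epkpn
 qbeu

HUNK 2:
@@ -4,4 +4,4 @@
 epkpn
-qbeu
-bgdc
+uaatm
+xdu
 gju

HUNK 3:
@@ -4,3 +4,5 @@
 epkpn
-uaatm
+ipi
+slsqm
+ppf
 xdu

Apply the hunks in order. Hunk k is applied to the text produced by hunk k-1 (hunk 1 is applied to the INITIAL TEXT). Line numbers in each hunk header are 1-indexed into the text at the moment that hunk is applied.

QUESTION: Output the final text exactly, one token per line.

Hunk 1: at line 1 remove [kgkrd,onwsk,voir] add [gvm] -> 7 lines: bvb ajcob gvm epkpn qbeu bgdc gju
Hunk 2: at line 4 remove [qbeu,bgdc] add [uaatm,xdu] -> 7 lines: bvb ajcob gvm epkpn uaatm xdu gju
Hunk 3: at line 4 remove [uaatm] add [ipi,slsqm,ppf] -> 9 lines: bvb ajcob gvm epkpn ipi slsqm ppf xdu gju

Answer: bvb
ajcob
gvm
epkpn
ipi
slsqm
ppf
xdu
gju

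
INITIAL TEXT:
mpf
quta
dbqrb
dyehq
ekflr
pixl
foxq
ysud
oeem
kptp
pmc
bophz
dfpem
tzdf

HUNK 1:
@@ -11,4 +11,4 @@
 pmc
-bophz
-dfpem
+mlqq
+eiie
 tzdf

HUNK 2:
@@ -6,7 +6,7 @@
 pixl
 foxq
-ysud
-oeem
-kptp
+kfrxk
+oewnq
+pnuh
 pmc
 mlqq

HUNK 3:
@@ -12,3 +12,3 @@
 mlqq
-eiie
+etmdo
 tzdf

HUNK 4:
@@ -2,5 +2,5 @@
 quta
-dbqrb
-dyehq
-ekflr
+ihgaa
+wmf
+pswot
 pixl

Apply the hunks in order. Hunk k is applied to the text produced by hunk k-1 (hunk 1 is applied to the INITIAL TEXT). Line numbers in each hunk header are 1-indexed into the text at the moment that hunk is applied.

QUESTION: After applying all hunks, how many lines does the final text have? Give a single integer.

Answer: 14

Derivation:
Hunk 1: at line 11 remove [bophz,dfpem] add [mlqq,eiie] -> 14 lines: mpf quta dbqrb dyehq ekflr pixl foxq ysud oeem kptp pmc mlqq eiie tzdf
Hunk 2: at line 6 remove [ysud,oeem,kptp] add [kfrxk,oewnq,pnuh] -> 14 lines: mpf quta dbqrb dyehq ekflr pixl foxq kfrxk oewnq pnuh pmc mlqq eiie tzdf
Hunk 3: at line 12 remove [eiie] add [etmdo] -> 14 lines: mpf quta dbqrb dyehq ekflr pixl foxq kfrxk oewnq pnuh pmc mlqq etmdo tzdf
Hunk 4: at line 2 remove [dbqrb,dyehq,ekflr] add [ihgaa,wmf,pswot] -> 14 lines: mpf quta ihgaa wmf pswot pixl foxq kfrxk oewnq pnuh pmc mlqq etmdo tzdf
Final line count: 14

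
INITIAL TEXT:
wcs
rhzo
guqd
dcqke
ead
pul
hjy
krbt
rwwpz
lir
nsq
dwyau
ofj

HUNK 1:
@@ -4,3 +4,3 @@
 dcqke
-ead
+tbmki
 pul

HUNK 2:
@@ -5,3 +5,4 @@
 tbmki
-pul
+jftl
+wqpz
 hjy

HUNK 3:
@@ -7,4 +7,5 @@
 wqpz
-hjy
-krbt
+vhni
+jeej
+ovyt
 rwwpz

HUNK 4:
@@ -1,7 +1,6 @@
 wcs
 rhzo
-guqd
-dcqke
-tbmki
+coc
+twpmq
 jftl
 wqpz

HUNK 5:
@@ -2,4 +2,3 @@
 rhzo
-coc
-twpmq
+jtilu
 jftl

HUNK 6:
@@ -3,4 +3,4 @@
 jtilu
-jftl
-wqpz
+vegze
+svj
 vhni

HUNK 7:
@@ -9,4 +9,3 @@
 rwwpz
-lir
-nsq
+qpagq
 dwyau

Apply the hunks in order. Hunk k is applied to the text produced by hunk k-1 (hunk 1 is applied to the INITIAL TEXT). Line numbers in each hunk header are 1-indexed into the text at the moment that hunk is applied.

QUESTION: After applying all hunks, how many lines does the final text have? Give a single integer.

Hunk 1: at line 4 remove [ead] add [tbmki] -> 13 lines: wcs rhzo guqd dcqke tbmki pul hjy krbt rwwpz lir nsq dwyau ofj
Hunk 2: at line 5 remove [pul] add [jftl,wqpz] -> 14 lines: wcs rhzo guqd dcqke tbmki jftl wqpz hjy krbt rwwpz lir nsq dwyau ofj
Hunk 3: at line 7 remove [hjy,krbt] add [vhni,jeej,ovyt] -> 15 lines: wcs rhzo guqd dcqke tbmki jftl wqpz vhni jeej ovyt rwwpz lir nsq dwyau ofj
Hunk 4: at line 1 remove [guqd,dcqke,tbmki] add [coc,twpmq] -> 14 lines: wcs rhzo coc twpmq jftl wqpz vhni jeej ovyt rwwpz lir nsq dwyau ofj
Hunk 5: at line 2 remove [coc,twpmq] add [jtilu] -> 13 lines: wcs rhzo jtilu jftl wqpz vhni jeej ovyt rwwpz lir nsq dwyau ofj
Hunk 6: at line 3 remove [jftl,wqpz] add [vegze,svj] -> 13 lines: wcs rhzo jtilu vegze svj vhni jeej ovyt rwwpz lir nsq dwyau ofj
Hunk 7: at line 9 remove [lir,nsq] add [qpagq] -> 12 lines: wcs rhzo jtilu vegze svj vhni jeej ovyt rwwpz qpagq dwyau ofj
Final line count: 12

Answer: 12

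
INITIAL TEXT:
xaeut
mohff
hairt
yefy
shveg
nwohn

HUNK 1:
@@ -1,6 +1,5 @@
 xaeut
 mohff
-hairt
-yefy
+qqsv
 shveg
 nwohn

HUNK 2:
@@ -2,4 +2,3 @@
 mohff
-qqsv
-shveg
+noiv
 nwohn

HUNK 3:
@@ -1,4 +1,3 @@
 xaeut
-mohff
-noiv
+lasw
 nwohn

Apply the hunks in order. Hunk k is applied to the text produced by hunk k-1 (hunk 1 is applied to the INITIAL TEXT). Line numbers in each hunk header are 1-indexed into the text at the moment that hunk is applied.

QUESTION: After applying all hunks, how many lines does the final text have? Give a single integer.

Hunk 1: at line 1 remove [hairt,yefy] add [qqsv] -> 5 lines: xaeut mohff qqsv shveg nwohn
Hunk 2: at line 2 remove [qqsv,shveg] add [noiv] -> 4 lines: xaeut mohff noiv nwohn
Hunk 3: at line 1 remove [mohff,noiv] add [lasw] -> 3 lines: xaeut lasw nwohn
Final line count: 3

Answer: 3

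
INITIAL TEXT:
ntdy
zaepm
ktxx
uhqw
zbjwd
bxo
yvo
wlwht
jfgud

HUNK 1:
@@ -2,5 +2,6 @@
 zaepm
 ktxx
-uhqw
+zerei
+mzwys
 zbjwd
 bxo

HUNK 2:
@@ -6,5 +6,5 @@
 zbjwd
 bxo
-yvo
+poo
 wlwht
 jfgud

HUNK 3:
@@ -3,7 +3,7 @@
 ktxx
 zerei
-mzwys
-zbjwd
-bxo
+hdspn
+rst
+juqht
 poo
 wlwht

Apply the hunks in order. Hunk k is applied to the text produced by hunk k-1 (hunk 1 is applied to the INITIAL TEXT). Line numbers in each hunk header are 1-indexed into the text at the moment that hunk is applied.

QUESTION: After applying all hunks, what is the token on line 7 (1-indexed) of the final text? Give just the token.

Answer: juqht

Derivation:
Hunk 1: at line 2 remove [uhqw] add [zerei,mzwys] -> 10 lines: ntdy zaepm ktxx zerei mzwys zbjwd bxo yvo wlwht jfgud
Hunk 2: at line 6 remove [yvo] add [poo] -> 10 lines: ntdy zaepm ktxx zerei mzwys zbjwd bxo poo wlwht jfgud
Hunk 3: at line 3 remove [mzwys,zbjwd,bxo] add [hdspn,rst,juqht] -> 10 lines: ntdy zaepm ktxx zerei hdspn rst juqht poo wlwht jfgud
Final line 7: juqht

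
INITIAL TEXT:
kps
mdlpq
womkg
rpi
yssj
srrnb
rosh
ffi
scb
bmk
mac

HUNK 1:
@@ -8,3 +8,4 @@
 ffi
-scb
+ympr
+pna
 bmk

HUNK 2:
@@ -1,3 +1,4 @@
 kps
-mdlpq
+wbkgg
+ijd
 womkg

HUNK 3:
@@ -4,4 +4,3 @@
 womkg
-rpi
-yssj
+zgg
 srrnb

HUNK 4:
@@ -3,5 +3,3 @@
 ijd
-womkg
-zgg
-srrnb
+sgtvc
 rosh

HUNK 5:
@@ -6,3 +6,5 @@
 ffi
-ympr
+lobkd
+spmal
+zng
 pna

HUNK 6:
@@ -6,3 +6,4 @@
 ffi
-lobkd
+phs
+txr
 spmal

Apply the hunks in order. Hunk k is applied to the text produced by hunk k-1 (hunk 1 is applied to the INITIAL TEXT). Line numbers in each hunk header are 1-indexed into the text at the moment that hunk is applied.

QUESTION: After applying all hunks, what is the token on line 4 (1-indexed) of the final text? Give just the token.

Hunk 1: at line 8 remove [scb] add [ympr,pna] -> 12 lines: kps mdlpq womkg rpi yssj srrnb rosh ffi ympr pna bmk mac
Hunk 2: at line 1 remove [mdlpq] add [wbkgg,ijd] -> 13 lines: kps wbkgg ijd womkg rpi yssj srrnb rosh ffi ympr pna bmk mac
Hunk 3: at line 4 remove [rpi,yssj] add [zgg] -> 12 lines: kps wbkgg ijd womkg zgg srrnb rosh ffi ympr pna bmk mac
Hunk 4: at line 3 remove [womkg,zgg,srrnb] add [sgtvc] -> 10 lines: kps wbkgg ijd sgtvc rosh ffi ympr pna bmk mac
Hunk 5: at line 6 remove [ympr] add [lobkd,spmal,zng] -> 12 lines: kps wbkgg ijd sgtvc rosh ffi lobkd spmal zng pna bmk mac
Hunk 6: at line 6 remove [lobkd] add [phs,txr] -> 13 lines: kps wbkgg ijd sgtvc rosh ffi phs txr spmal zng pna bmk mac
Final line 4: sgtvc

Answer: sgtvc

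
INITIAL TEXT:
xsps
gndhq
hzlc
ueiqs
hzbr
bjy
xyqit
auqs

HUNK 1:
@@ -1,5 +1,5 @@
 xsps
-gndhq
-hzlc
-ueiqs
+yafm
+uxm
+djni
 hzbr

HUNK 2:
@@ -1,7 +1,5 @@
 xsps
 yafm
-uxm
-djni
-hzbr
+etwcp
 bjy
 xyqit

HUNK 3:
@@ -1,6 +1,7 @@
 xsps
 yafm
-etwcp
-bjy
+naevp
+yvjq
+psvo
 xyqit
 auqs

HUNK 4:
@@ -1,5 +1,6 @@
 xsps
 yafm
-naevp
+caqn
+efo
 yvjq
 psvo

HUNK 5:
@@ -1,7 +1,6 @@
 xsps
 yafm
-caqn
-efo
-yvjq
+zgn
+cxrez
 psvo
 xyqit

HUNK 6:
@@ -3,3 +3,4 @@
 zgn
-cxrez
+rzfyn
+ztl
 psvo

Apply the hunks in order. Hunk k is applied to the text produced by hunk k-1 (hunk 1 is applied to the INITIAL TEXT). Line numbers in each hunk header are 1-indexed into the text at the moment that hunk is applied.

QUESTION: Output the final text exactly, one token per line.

Hunk 1: at line 1 remove [gndhq,hzlc,ueiqs] add [yafm,uxm,djni] -> 8 lines: xsps yafm uxm djni hzbr bjy xyqit auqs
Hunk 2: at line 1 remove [uxm,djni,hzbr] add [etwcp] -> 6 lines: xsps yafm etwcp bjy xyqit auqs
Hunk 3: at line 1 remove [etwcp,bjy] add [naevp,yvjq,psvo] -> 7 lines: xsps yafm naevp yvjq psvo xyqit auqs
Hunk 4: at line 1 remove [naevp] add [caqn,efo] -> 8 lines: xsps yafm caqn efo yvjq psvo xyqit auqs
Hunk 5: at line 1 remove [caqn,efo,yvjq] add [zgn,cxrez] -> 7 lines: xsps yafm zgn cxrez psvo xyqit auqs
Hunk 6: at line 3 remove [cxrez] add [rzfyn,ztl] -> 8 lines: xsps yafm zgn rzfyn ztl psvo xyqit auqs

Answer: xsps
yafm
zgn
rzfyn
ztl
psvo
xyqit
auqs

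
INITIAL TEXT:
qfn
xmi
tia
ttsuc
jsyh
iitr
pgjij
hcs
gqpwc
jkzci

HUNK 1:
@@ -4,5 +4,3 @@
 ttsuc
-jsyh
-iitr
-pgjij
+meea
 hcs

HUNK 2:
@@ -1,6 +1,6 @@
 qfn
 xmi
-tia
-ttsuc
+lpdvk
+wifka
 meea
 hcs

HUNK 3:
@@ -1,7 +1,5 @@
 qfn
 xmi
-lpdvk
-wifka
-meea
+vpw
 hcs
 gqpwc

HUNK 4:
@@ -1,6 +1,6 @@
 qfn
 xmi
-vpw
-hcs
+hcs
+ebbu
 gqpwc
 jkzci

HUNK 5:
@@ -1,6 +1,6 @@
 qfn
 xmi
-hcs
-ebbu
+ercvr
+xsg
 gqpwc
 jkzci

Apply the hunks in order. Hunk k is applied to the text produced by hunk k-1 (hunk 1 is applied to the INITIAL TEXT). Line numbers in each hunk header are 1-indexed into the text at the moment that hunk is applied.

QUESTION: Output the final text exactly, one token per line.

Answer: qfn
xmi
ercvr
xsg
gqpwc
jkzci

Derivation:
Hunk 1: at line 4 remove [jsyh,iitr,pgjij] add [meea] -> 8 lines: qfn xmi tia ttsuc meea hcs gqpwc jkzci
Hunk 2: at line 1 remove [tia,ttsuc] add [lpdvk,wifka] -> 8 lines: qfn xmi lpdvk wifka meea hcs gqpwc jkzci
Hunk 3: at line 1 remove [lpdvk,wifka,meea] add [vpw] -> 6 lines: qfn xmi vpw hcs gqpwc jkzci
Hunk 4: at line 1 remove [vpw,hcs] add [hcs,ebbu] -> 6 lines: qfn xmi hcs ebbu gqpwc jkzci
Hunk 5: at line 1 remove [hcs,ebbu] add [ercvr,xsg] -> 6 lines: qfn xmi ercvr xsg gqpwc jkzci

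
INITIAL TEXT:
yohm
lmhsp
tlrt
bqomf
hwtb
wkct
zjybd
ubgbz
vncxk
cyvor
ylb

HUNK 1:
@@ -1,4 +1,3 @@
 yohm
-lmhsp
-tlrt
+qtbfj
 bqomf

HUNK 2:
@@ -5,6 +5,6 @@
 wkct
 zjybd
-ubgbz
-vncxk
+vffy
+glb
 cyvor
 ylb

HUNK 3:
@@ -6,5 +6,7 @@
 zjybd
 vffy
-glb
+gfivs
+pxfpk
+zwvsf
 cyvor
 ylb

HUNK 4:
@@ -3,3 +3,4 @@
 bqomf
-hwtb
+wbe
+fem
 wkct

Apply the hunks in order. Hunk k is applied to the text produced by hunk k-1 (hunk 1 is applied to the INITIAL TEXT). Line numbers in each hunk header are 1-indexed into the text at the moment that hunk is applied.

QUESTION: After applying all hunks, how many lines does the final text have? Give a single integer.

Hunk 1: at line 1 remove [lmhsp,tlrt] add [qtbfj] -> 10 lines: yohm qtbfj bqomf hwtb wkct zjybd ubgbz vncxk cyvor ylb
Hunk 2: at line 5 remove [ubgbz,vncxk] add [vffy,glb] -> 10 lines: yohm qtbfj bqomf hwtb wkct zjybd vffy glb cyvor ylb
Hunk 3: at line 6 remove [glb] add [gfivs,pxfpk,zwvsf] -> 12 lines: yohm qtbfj bqomf hwtb wkct zjybd vffy gfivs pxfpk zwvsf cyvor ylb
Hunk 4: at line 3 remove [hwtb] add [wbe,fem] -> 13 lines: yohm qtbfj bqomf wbe fem wkct zjybd vffy gfivs pxfpk zwvsf cyvor ylb
Final line count: 13

Answer: 13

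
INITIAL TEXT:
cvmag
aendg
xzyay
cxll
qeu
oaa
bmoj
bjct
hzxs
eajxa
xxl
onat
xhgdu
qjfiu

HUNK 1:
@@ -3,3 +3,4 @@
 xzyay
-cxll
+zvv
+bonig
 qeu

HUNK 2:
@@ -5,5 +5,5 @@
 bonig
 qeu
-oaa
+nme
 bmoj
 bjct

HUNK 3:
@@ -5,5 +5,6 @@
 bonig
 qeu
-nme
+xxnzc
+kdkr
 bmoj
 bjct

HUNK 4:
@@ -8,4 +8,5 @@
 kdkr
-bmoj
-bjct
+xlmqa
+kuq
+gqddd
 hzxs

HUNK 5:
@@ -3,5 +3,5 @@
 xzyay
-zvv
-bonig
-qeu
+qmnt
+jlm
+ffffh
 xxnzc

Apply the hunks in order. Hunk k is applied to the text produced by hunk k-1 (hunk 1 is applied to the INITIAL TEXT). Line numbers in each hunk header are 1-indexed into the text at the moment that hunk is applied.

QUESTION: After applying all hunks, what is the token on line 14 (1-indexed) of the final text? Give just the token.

Answer: xxl

Derivation:
Hunk 1: at line 3 remove [cxll] add [zvv,bonig] -> 15 lines: cvmag aendg xzyay zvv bonig qeu oaa bmoj bjct hzxs eajxa xxl onat xhgdu qjfiu
Hunk 2: at line 5 remove [oaa] add [nme] -> 15 lines: cvmag aendg xzyay zvv bonig qeu nme bmoj bjct hzxs eajxa xxl onat xhgdu qjfiu
Hunk 3: at line 5 remove [nme] add [xxnzc,kdkr] -> 16 lines: cvmag aendg xzyay zvv bonig qeu xxnzc kdkr bmoj bjct hzxs eajxa xxl onat xhgdu qjfiu
Hunk 4: at line 8 remove [bmoj,bjct] add [xlmqa,kuq,gqddd] -> 17 lines: cvmag aendg xzyay zvv bonig qeu xxnzc kdkr xlmqa kuq gqddd hzxs eajxa xxl onat xhgdu qjfiu
Hunk 5: at line 3 remove [zvv,bonig,qeu] add [qmnt,jlm,ffffh] -> 17 lines: cvmag aendg xzyay qmnt jlm ffffh xxnzc kdkr xlmqa kuq gqddd hzxs eajxa xxl onat xhgdu qjfiu
Final line 14: xxl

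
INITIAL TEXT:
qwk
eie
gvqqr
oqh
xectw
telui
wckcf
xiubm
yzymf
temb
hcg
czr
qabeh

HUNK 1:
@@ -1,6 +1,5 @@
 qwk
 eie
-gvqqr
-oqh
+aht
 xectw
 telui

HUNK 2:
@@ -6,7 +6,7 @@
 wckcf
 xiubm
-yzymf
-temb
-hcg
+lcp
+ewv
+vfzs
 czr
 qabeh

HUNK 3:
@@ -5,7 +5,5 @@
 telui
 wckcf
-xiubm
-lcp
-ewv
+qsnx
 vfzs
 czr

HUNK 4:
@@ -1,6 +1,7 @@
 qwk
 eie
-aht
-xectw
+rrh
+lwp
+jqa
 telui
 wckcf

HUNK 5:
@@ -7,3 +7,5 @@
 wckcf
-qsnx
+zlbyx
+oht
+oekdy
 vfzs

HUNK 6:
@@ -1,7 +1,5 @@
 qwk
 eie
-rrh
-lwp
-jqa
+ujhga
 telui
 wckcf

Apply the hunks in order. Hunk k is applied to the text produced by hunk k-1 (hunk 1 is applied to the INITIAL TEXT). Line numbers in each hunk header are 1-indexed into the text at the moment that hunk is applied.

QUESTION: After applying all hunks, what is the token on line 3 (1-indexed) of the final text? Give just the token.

Hunk 1: at line 1 remove [gvqqr,oqh] add [aht] -> 12 lines: qwk eie aht xectw telui wckcf xiubm yzymf temb hcg czr qabeh
Hunk 2: at line 6 remove [yzymf,temb,hcg] add [lcp,ewv,vfzs] -> 12 lines: qwk eie aht xectw telui wckcf xiubm lcp ewv vfzs czr qabeh
Hunk 3: at line 5 remove [xiubm,lcp,ewv] add [qsnx] -> 10 lines: qwk eie aht xectw telui wckcf qsnx vfzs czr qabeh
Hunk 4: at line 1 remove [aht,xectw] add [rrh,lwp,jqa] -> 11 lines: qwk eie rrh lwp jqa telui wckcf qsnx vfzs czr qabeh
Hunk 5: at line 7 remove [qsnx] add [zlbyx,oht,oekdy] -> 13 lines: qwk eie rrh lwp jqa telui wckcf zlbyx oht oekdy vfzs czr qabeh
Hunk 6: at line 1 remove [rrh,lwp,jqa] add [ujhga] -> 11 lines: qwk eie ujhga telui wckcf zlbyx oht oekdy vfzs czr qabeh
Final line 3: ujhga

Answer: ujhga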